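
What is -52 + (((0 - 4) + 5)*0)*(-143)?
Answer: -52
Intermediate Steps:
-52 + (((0 - 4) + 5)*0)*(-143) = -52 + ((-4 + 5)*0)*(-143) = -52 + (1*0)*(-143) = -52 + 0*(-143) = -52 + 0 = -52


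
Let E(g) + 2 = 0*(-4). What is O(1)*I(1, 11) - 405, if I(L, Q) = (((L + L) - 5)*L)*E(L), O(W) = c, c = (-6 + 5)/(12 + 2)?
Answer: -2838/7 ≈ -405.43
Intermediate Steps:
E(g) = -2 (E(g) = -2 + 0*(-4) = -2 + 0 = -2)
c = -1/14 ≈ -0.071429
O(W) = -1/14
I(L, Q) = -2*L*(-5 + 2*L) (I(L, Q) = (((L + L) - 5)*L)*(-2) = ((2*L - 5)*L)*(-2) = ((-5 + 2*L)*L)*(-2) = (L*(-5 + 2*L))*(-2) = -2*L*(-5 + 2*L))
O(1)*I(1, 11) - 405 = -(5 - 2*1)/7 - 405 = -(5 - 2)/7 - 405 = -3/7 - 405 = -2838/7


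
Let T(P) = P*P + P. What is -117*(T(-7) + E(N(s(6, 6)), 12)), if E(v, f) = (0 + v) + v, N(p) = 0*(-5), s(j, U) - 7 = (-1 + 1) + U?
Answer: -4914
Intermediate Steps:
s(j, U) = 7 + U (s(j, U) = 7 + ((-1 + 1) + U) = 7 + (0 + U) = 7 + U)
T(P) = P + P**2 (T(P) = P**2 + P = P + P**2)
N(p) = 0
E(v, f) = 2*v (E(v, f) = v + v = 2*v)
-117*(T(-7) + E(N(s(6, 6)), 12)) = -117*(-7*(1 - 7) + 2*0) = -117*(-7*(-6) + 0) = -117*(42 + 0) = -117*42 = -4914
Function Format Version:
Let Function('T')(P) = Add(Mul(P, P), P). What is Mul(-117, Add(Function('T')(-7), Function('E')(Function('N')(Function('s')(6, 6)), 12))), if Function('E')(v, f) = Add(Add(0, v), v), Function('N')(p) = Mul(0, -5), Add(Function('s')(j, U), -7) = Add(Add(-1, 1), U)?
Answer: -4914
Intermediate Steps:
Function('s')(j, U) = Add(7, U) (Function('s')(j, U) = Add(7, Add(Add(-1, 1), U)) = Add(7, Add(0, U)) = Add(7, U))
Function('T')(P) = Add(P, Pow(P, 2)) (Function('T')(P) = Add(Pow(P, 2), P) = Add(P, Pow(P, 2)))
Function('N')(p) = 0
Function('E')(v, f) = Mul(2, v) (Function('E')(v, f) = Add(v, v) = Mul(2, v))
Mul(-117, Add(Function('T')(-7), Function('E')(Function('N')(Function('s')(6, 6)), 12))) = Mul(-117, Add(Mul(-7, Add(1, -7)), Mul(2, 0))) = Mul(-117, Add(Mul(-7, -6), 0)) = Mul(-117, Add(42, 0)) = Mul(-117, 42) = -4914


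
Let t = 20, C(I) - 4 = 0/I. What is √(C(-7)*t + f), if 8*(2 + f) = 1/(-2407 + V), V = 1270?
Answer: √1613373438/4548 ≈ 8.8318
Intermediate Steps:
C(I) = 4 (C(I) = 4 + 0/I = 4 + 0 = 4)
f = -18193/9096 (f = -2 + 1/(8*(-2407 + 1270)) = -2 + (⅛)/(-1137) = -2 + (⅛)*(-1/1137) = -2 - 1/9096 = -18193/9096 ≈ -2.0001)
√(C(-7)*t + f) = √(4*20 - 18193/9096) = √(80 - 18193/9096) = √(709487/9096) = √1613373438/4548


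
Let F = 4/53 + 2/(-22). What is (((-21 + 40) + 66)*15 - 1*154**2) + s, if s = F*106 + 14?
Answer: -246715/11 ≈ -22429.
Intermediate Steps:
F = -9/583 (F = 4*(1/53) + 2*(-1/22) = 4/53 - 1/11 = -9/583 ≈ -0.015437)
s = 136/11 (s = -9/583*106 + 14 = -18/11 + 14 = 136/11 ≈ 12.364)
(((-21 + 40) + 66)*15 - 1*154**2) + s = (((-21 + 40) + 66)*15 - 1*154**2) + 136/11 = ((19 + 66)*15 - 1*23716) + 136/11 = (85*15 - 23716) + 136/11 = (1275 - 23716) + 136/11 = -22441 + 136/11 = -246715/11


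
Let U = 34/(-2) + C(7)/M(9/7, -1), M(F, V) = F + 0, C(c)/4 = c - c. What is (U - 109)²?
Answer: 15876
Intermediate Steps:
C(c) = 0 (C(c) = 4*(c - c) = 4*0 = 0)
M(F, V) = F
U = -17 (U = 34/(-2) + 0/((9/7)) = 34*(-½) + 0/((9*(⅐))) = -17 + 0/(9/7) = -17 + 0*(7/9) = -17 + 0 = -17)
(U - 109)² = (-17 - 109)² = (-126)² = 15876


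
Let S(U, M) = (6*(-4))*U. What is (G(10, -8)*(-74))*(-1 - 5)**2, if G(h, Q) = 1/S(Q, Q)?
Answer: -111/8 ≈ -13.875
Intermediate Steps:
S(U, M) = -24*U
G(h, Q) = -1/(24*Q) (G(h, Q) = 1/(-24*Q) = -1/(24*Q))
(G(10, -8)*(-74))*(-1 - 5)**2 = (-1/24/(-8)*(-74))*(-1 - 5)**2 = (-1/24*(-1/8)*(-74))*(-6)**2 = ((1/192)*(-74))*36 = -37/96*36 = -111/8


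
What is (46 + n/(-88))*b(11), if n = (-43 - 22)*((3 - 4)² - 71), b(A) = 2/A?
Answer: -251/242 ≈ -1.0372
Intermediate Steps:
n = 4550 (n = -65*((-1)² - 71) = -65*(1 - 71) = -65*(-70) = 4550)
(46 + n/(-88))*b(11) = (46 + 4550/(-88))*(2/11) = (46 + 4550*(-1/88))*(2*(1/11)) = (46 - 2275/44)*(2/11) = -251/44*2/11 = -251/242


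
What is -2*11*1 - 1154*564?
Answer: -650878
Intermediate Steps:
-2*11*1 - 1154*564 = -22*1 - 650856 = -22 - 650856 = -650878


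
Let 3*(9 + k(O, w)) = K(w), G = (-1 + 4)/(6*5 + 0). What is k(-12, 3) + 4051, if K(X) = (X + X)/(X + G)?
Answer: 125322/31 ≈ 4042.6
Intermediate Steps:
G = 1/10 (G = 3/(30 + 0) = 3/30 = 3*(1/30) = 1/10 ≈ 0.10000)
K(X) = 2*X/(1/10 + X) (K(X) = (X + X)/(X + 1/10) = (2*X)/(1/10 + X) = 2*X/(1/10 + X))
k(O, w) = -9 + 20*w/(3*(1 + 10*w)) (k(O, w) = -9 + (20*w/(1 + 10*w))/3 = -9 + 20*w/(3*(1 + 10*w)))
k(-12, 3) + 4051 = (-27 - 250*3)/(3*(1 + 10*3)) + 4051 = (-27 - 750)/(3*(1 + 30)) + 4051 = (1/3)*(-777)/31 + 4051 = (1/3)*(1/31)*(-777) + 4051 = -259/31 + 4051 = 125322/31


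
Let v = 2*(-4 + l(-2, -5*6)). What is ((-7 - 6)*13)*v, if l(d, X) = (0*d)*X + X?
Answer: 11492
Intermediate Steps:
l(d, X) = X (l(d, X) = 0*X + X = 0 + X = X)
v = -68 (v = 2*(-4 - 5*6) = 2*(-4 - 30) = 2*(-34) = -68)
((-7 - 6)*13)*v = ((-7 - 6)*13)*(-68) = -13*13*(-68) = -169*(-68) = 11492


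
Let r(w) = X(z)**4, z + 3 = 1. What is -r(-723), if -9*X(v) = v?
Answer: -16/6561 ≈ -0.0024387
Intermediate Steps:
z = -2 (z = -3 + 1 = -2)
X(v) = -v/9
r(w) = 16/6561 (r(w) = (-1/9*(-2))**4 = (2/9)**4 = 16/6561)
-r(-723) = -1*16/6561 = -16/6561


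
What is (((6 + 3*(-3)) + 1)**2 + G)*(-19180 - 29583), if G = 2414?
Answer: -117908934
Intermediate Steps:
(((6 + 3*(-3)) + 1)**2 + G)*(-19180 - 29583) = (((6 + 3*(-3)) + 1)**2 + 2414)*(-19180 - 29583) = (((6 - 9) + 1)**2 + 2414)*(-48763) = ((-3 + 1)**2 + 2414)*(-48763) = ((-2)**2 + 2414)*(-48763) = (4 + 2414)*(-48763) = 2418*(-48763) = -117908934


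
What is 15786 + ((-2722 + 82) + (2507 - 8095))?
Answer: 7558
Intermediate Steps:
15786 + ((-2722 + 82) + (2507 - 8095)) = 15786 + (-2640 - 5588) = 15786 - 8228 = 7558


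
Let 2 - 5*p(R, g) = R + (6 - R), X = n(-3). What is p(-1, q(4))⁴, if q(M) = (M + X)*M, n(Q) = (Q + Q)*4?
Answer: 256/625 ≈ 0.40960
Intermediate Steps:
n(Q) = 8*Q (n(Q) = (2*Q)*4 = 8*Q)
X = -24 (X = 8*(-3) = -24)
q(M) = M*(-24 + M) (q(M) = (M - 24)*M = (-24 + M)*M = M*(-24 + M))
p(R, g) = -⅘ (p(R, g) = ⅖ - (R + (6 - R))/5 = ⅖ - ⅕*6 = ⅖ - 6/5 = -⅘)
p(-1, q(4))⁴ = (-⅘)⁴ = 256/625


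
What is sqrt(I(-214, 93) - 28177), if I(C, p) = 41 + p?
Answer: I*sqrt(28043) ≈ 167.46*I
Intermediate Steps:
sqrt(I(-214, 93) - 28177) = sqrt((41 + 93) - 28177) = sqrt(134 - 28177) = sqrt(-28043) = I*sqrt(28043)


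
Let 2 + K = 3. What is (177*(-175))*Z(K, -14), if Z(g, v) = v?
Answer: 433650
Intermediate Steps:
K = 1 (K = -2 + 3 = 1)
(177*(-175))*Z(K, -14) = (177*(-175))*(-14) = -30975*(-14) = 433650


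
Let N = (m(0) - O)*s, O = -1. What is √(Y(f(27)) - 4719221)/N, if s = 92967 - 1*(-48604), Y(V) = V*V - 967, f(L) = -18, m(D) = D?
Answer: 2*I*√1179966/141571 ≈ 0.015346*I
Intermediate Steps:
Y(V) = -967 + V² (Y(V) = V² - 967 = -967 + V²)
s = 141571 (s = 92967 + 48604 = 141571)
N = 141571 (N = (0 - 1*(-1))*141571 = (0 + 1)*141571 = 1*141571 = 141571)
√(Y(f(27)) - 4719221)/N = √((-967 + (-18)²) - 4719221)/141571 = √((-967 + 324) - 4719221)*(1/141571) = √(-643 - 4719221)*(1/141571) = √(-4719864)*(1/141571) = (2*I*√1179966)*(1/141571) = 2*I*√1179966/141571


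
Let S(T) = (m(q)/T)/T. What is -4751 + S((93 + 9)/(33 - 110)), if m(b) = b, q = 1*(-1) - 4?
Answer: -49459049/10404 ≈ -4753.9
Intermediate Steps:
q = -5 (q = -1 - 4 = -5)
S(T) = -5/T**2 (S(T) = (-5/T)/T = -5/T**2)
-4751 + S((93 + 9)/(33 - 110)) = -4751 - 5*(33 - 110)**2/(93 + 9)**2 = -4751 - 5/(102/(-77))**2 = -4751 - 5/(102*(-1/77))**2 = -4751 - 5/(-102/77)**2 = -4751 - 5*5929/10404 = -4751 - 29645/10404 = -49459049/10404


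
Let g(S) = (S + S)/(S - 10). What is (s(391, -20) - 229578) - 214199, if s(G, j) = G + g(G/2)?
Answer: -164495424/371 ≈ -4.4338e+5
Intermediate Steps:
g(S) = 2*S/(-10 + S) (g(S) = (2*S)/(-10 + S) = 2*S/(-10 + S))
s(G, j) = G + G/(-10 + G/2) (s(G, j) = G + 2*(G/2)/(-10 + G/2) = G + G/(-10 + G/2))
(s(391, -20) - 229578) - 214199 = (391*(-18 + 391)/(-20 + 391) - 229578) - 214199 = (391*373/371 - 229578) - 214199 = (391*(1/371)*373 - 229578) - 214199 = (145843/371 - 229578) - 214199 = -85027595/371 - 214199 = -164495424/371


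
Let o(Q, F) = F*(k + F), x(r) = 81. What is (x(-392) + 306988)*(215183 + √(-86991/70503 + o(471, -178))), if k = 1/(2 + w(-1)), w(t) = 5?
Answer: 66076028627 + 43867*√856728377274917/23501 ≈ 6.6131e+10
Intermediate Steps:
k = ⅐ (k = 1/(2 + 5) = 1/7 = ⅐ ≈ 0.14286)
o(Q, F) = F*(⅐ + F)
(x(-392) + 306988)*(215183 + √(-86991/70503 + o(471, -178))) = (81 + 306988)*(215183 + √(-86991/70503 - 178*(⅐ - 178))) = 307069*(215183 + √(-86991*1/70503 - 178*(-1245/7))) = 307069*(215183 + √(-28997/23501 + 221610/7)) = 307069*(215183 + √(5207853631/164507)) = 307069*(215183 + √856728377274917/164507) = 66076028627 + 43867*√856728377274917/23501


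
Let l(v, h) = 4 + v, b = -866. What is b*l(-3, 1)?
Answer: -866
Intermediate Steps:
b*l(-3, 1) = -866*(4 - 3) = -866*1 = -866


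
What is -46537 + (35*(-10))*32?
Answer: -57737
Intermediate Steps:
-46537 + (35*(-10))*32 = -46537 - 350*32 = -46537 - 11200 = -57737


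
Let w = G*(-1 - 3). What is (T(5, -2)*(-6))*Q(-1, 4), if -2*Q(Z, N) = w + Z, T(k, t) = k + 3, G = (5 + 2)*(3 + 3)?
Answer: -4056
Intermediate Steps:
G = 42 (G = 7*6 = 42)
w = -168 (w = 42*(-1 - 3) = 42*(-4) = -168)
T(k, t) = 3 + k
Q(Z, N) = 84 - Z/2 (Q(Z, N) = -(-168 + Z)/2 = 84 - Z/2)
(T(5, -2)*(-6))*Q(-1, 4) = ((3 + 5)*(-6))*(84 - ½*(-1)) = (8*(-6))*(84 + ½) = -48*169/2 = -4056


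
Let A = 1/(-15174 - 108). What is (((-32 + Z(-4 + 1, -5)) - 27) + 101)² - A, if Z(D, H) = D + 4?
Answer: 28256419/15282 ≈ 1849.0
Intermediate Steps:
Z(D, H) = 4 + D
A = -1/15282 (A = 1/(-15282) = -1/15282 ≈ -6.5436e-5)
(((-32 + Z(-4 + 1, -5)) - 27) + 101)² - A = (((-32 + (4 + (-4 + 1))) - 27) + 101)² - 1*(-1/15282) = (((-32 + (4 - 3)) - 27) + 101)² + 1/15282 = (((-32 + 1) - 27) + 101)² + 1/15282 = ((-31 - 27) + 101)² + 1/15282 = (-58 + 101)² + 1/15282 = 43² + 1/15282 = 1849 + 1/15282 = 28256419/15282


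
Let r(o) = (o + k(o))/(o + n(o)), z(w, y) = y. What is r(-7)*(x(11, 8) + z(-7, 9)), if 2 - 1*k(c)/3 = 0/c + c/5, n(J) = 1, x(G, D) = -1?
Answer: -64/15 ≈ -4.2667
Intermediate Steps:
k(c) = 6 - 3*c/5 (k(c) = 6 - 3*(0/c + c/5) = 6 - 3*(0 + c*(⅕)) = 6 - 3*(0 + c/5) = 6 - 3*c/5)
r(o) = (6 + 2*o/5)/(1 + o) (r(o) = (o + (6 - 3*o/5))/(o + 1) = (6 + 2*o/5)/(1 + o))
r(-7)*(x(11, 8) + z(-7, 9)) = (2*(15 - 7)/(5*(1 - 7)))*(-1 + 9) = ((⅖)*8/(-6))*8 = ((⅖)*(-⅙)*8)*8 = -8/15*8 = -64/15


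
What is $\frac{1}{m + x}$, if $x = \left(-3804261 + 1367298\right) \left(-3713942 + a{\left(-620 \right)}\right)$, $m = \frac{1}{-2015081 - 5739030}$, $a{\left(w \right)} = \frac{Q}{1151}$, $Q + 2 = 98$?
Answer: $\frac{8924981761}{80777680809957851384227} \approx 1.1049 \cdot 10^{-13}$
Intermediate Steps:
$Q = 96$ ($Q = -2 + 98 = 96$)
$a{\left(w \right)} = \frac{96}{1151}$
$m = - \frac{1}{7754111}$ ($m = \frac{1}{-7754111} = - \frac{1}{7754111} \approx -1.2896 \cdot 10^{-7}$)
$x = \frac{10417400629157598}{1151}$ ($x = \left(-3804261 + 1367298\right) \left(-3713942 + \frac{96}{1151}\right) = \left(-2436963\right) \left(- \frac{4274747146}{1151}\right) = \frac{10417400629157598}{1151} \approx 9.0507 \cdot 10^{12}$)
$\frac{1}{m + x} = \frac{1}{- \frac{1}{7754111} + \frac{10417400629157598}{1151}} = \frac{1}{\frac{80777680809957851384227}{8924981761}} = \frac{8924981761}{80777680809957851384227}$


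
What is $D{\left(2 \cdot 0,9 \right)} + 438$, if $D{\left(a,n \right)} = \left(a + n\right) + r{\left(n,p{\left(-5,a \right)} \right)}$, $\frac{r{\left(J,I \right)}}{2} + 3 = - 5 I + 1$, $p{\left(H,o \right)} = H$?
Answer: $493$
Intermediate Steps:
$r{\left(J,I \right)} = -4 - 10 I$ ($r{\left(J,I \right)} = -6 + 2 \left(- 5 I + 1\right) = -6 + 2 \left(1 - 5 I\right) = -6 - \left(-2 + 10 I\right) = -4 - 10 I$)
$D{\left(a,n \right)} = 46 + a + n$ ($D{\left(a,n \right)} = \left(a + n\right) - -46 = \left(a + n\right) + \left(-4 + 50\right) = \left(a + n\right) + 46 = 46 + a + n$)
$D{\left(2 \cdot 0,9 \right)} + 438 = \left(46 + 2 \cdot 0 + 9\right) + 438 = \left(46 + 0 + 9\right) + 438 = 55 + 438 = 493$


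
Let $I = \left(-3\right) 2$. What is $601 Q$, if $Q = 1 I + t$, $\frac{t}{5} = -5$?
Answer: $-18631$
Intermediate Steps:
$t = -25$ ($t = 5 \left(-5\right) = -25$)
$I = -6$
$Q = -31$ ($Q = 1 \left(-6\right) - 25 = -6 - 25 = -31$)
$601 Q = 601 \left(-31\right) = -18631$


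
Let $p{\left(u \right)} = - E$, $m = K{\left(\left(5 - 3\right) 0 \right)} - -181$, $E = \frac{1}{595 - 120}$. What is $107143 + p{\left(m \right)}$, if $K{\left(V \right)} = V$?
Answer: $\frac{50892924}{475} \approx 1.0714 \cdot 10^{5}$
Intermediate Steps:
$E = \frac{1}{475} \approx 0.0021053$
$m = 181$ ($m = \left(5 - 3\right) 0 - -181 = 2 \cdot 0 + 181 = 0 + 181 = 181$)
$p{\left(u \right)} = - \frac{1}{475}$ ($p{\left(u \right)} = \left(-1\right) \frac{1}{475} = - \frac{1}{475}$)
$107143 + p{\left(m \right)} = 107143 - \frac{1}{475} = \frac{50892924}{475}$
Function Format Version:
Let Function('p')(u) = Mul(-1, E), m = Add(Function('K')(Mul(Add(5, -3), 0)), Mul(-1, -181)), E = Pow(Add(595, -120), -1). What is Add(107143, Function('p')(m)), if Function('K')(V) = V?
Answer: Rational(50892924, 475) ≈ 1.0714e+5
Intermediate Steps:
E = Rational(1, 475) (E = Pow(475, -1) = Rational(1, 475) ≈ 0.0021053)
m = 181 (m = Add(Mul(Add(5, -3), 0), Mul(-1, -181)) = Add(Mul(2, 0), 181) = Add(0, 181) = 181)
Function('p')(u) = Rational(-1, 475) (Function('p')(u) = Mul(-1, Rational(1, 475)) = Rational(-1, 475))
Add(107143, Function('p')(m)) = Add(107143, Rational(-1, 475)) = Rational(50892924, 475)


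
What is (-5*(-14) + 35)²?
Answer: 11025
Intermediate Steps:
(-5*(-14) + 35)² = (70 + 35)² = 105² = 11025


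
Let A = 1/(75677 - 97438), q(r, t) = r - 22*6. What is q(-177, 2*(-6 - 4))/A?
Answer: 6724149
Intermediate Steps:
q(r, t) = -132 + r (q(r, t) = r - 132 = -132 + r)
A = -1/21761 (A = 1/(-21761) = -1/21761 ≈ -4.5954e-5)
q(-177, 2*(-6 - 4))/A = (-132 - 177)/(-1/21761) = -309*(-21761) = 6724149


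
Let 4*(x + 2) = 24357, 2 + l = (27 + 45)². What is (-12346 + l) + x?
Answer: -4307/4 ≈ -1076.8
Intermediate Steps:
l = 5182 (l = -2 + (27 + 45)² = -2 + 72² = -2 + 5184 = 5182)
x = 24349/4 (x = -2 + (¼)*24357 = -2 + 24357/4 = 24349/4 ≈ 6087.3)
(-12346 + l) + x = (-12346 + 5182) + 24349/4 = -7164 + 24349/4 = -4307/4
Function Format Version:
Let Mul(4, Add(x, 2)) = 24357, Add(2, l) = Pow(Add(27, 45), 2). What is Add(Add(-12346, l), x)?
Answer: Rational(-4307, 4) ≈ -1076.8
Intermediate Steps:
l = 5182 (l = Add(-2, Pow(Add(27, 45), 2)) = Add(-2, Pow(72, 2)) = Add(-2, 5184) = 5182)
x = Rational(24349, 4) (x = Add(-2, Mul(Rational(1, 4), 24357)) = Add(-2, Rational(24357, 4)) = Rational(24349, 4) ≈ 6087.3)
Add(Add(-12346, l), x) = Add(Add(-12346, 5182), Rational(24349, 4)) = Add(-7164, Rational(24349, 4)) = Rational(-4307, 4)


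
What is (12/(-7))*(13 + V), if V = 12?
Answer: -300/7 ≈ -42.857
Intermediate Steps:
(12/(-7))*(13 + V) = (12/(-7))*(13 + 12) = (12*(-1/7))*25 = -12/7*25 = -300/7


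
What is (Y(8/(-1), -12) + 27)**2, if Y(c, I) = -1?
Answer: 676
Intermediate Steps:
(Y(8/(-1), -12) + 27)**2 = (-1 + 27)**2 = 26**2 = 676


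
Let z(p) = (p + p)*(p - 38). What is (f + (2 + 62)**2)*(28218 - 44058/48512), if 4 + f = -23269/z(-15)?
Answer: 1479063906009523/12855680 ≈ 1.1505e+8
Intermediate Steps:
z(p) = 2*p*(-38 + p) (z(p) = (2*p)*(-38 + p) = 2*p*(-38 + p))
f = -29629/1590 (f = -4 - 23269*(-1/(30*(-38 - 15))) = -4 - 23269/(2*(-15)*(-53)) = -4 - 23269/1590 = -29629/1590 ≈ -18.635)
(f + (2 + 62)**2)*(28218 - 44058/48512) = (-29629/1590 + (2 + 62)**2)*(28218 - 44058/48512) = (-29629/1590 + 64**2)*(28218 - 44058*1/48512) = (-29629/1590 + 4096)*(28218 - 22029/24256) = (6483011/1590)*(684433779/24256) = 1479063906009523/12855680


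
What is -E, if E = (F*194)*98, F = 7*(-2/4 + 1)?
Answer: -66542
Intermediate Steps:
F = 7/2 (F = 7*(-2*1/4 + 1) = 7*(-1/2 + 1) = 7*(1/2) = 7/2 ≈ 3.5000)
E = 66542 (E = ((7/2)*194)*98 = 679*98 = 66542)
-E = -1*66542 = -66542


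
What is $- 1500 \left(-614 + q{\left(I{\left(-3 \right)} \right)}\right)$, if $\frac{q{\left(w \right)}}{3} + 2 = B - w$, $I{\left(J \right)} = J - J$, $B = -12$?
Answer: $984000$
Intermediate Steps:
$I{\left(J \right)} = 0$
$q{\left(w \right)} = -42 - 3 w$ ($q{\left(w \right)} = -6 + 3 \left(-12 - w\right) = -6 - \left(36 + 3 w\right) = -42 - 3 w$)
$- 1500 \left(-614 + q{\left(I{\left(-3 \right)} \right)}\right) = - 1500 \left(-614 - 42\right) = \left(-1500\right) \left(-656\right) = 984000$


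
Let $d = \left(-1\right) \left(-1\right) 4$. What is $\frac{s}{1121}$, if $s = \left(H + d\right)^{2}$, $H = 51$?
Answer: $\frac{3025}{1121} \approx 2.6985$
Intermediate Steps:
$d = 4$ ($d = 1 \cdot 4 = 4$)
$s = 3025$ ($s = \left(51 + 4\right)^{2} = 55^{2} = 3025$)
$\frac{s}{1121} = \frac{3025}{1121}$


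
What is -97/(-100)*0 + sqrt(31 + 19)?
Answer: 5*sqrt(2) ≈ 7.0711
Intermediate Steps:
-97/(-100)*0 + sqrt(31 + 19) = -97*(-1/100)*0 + sqrt(50) = (97/100)*0 + 5*sqrt(2) = 0 + 5*sqrt(2) = 5*sqrt(2)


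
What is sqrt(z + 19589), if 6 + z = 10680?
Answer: sqrt(30263) ≈ 173.96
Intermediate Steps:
z = 10674 (z = -6 + 10680 = 10674)
sqrt(z + 19589) = sqrt(10674 + 19589) = sqrt(30263)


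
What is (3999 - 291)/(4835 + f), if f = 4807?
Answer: 618/1607 ≈ 0.38457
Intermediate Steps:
(3999 - 291)/(4835 + f) = (3999 - 291)/(4835 + 4807) = 3708/9642 = 3708*(1/9642) = 618/1607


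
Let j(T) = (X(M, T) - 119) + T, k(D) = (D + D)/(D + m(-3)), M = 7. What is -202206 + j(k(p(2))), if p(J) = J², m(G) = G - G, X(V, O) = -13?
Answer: -202336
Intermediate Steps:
m(G) = 0
k(D) = 2 (k(D) = (D + D)/(D + 0) = (2*D)/D = 2)
j(T) = -132 + T (j(T) = (-13 - 119) + T = -132 + T)
-202206 + j(k(p(2))) = -202206 + (-132 + 2) = -202206 - 130 = -202336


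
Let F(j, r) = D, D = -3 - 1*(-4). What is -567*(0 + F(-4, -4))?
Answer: -567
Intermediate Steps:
D = 1 (D = -3 + 4 = 1)
F(j, r) = 1
-567*(0 + F(-4, -4)) = -567*(0 + 1) = -567*1 = -567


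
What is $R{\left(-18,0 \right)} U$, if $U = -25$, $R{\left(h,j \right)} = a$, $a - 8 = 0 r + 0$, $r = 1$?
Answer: $-200$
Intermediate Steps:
$a = 8$ ($a = 8 + \left(0 \cdot 1 + 0\right) = 8 + \left(0 + 0\right) = 8 + 0 = 8$)
$R{\left(h,j \right)} = 8$
$R{\left(-18,0 \right)} U = 8 \left(-25\right) = -200$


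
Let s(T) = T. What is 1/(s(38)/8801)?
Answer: 8801/38 ≈ 231.61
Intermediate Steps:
1/(s(38)/8801) = 1/(38/8801) = 8801/38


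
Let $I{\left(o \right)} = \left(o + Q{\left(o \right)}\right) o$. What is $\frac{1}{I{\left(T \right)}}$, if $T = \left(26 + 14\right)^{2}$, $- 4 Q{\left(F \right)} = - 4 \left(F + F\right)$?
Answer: $\frac{1}{7680000} \approx 1.3021 \cdot 10^{-7}$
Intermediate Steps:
$Q{\left(F \right)} = 2 F$ ($Q{\left(F \right)} = - \frac{\left(-4\right) \left(F + F\right)}{4} = - \frac{\left(-4\right) 2 F}{4} = - \frac{\left(-8\right) F}{4} = 2 F$)
$T = 1600$ ($T = 40^{2} = 1600$)
$I{\left(o \right)} = 3 o^{2}$ ($I{\left(o \right)} = \left(o + 2 o\right) o = 3 o o = 3 o^{2}$)
$\frac{1}{I{\left(T \right)}} = \frac{1}{3 \cdot 1600^{2}} = \frac{1}{3 \cdot 2560000} = \frac{1}{7680000}$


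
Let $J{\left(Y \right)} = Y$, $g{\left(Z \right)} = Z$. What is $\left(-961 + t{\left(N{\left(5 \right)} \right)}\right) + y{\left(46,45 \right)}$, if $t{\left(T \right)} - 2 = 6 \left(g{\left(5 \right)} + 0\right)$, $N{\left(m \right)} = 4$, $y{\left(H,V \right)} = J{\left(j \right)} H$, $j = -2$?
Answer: $-1021$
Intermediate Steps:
$y{\left(H,V \right)} = - 2 H$
$t{\left(T \right)} = 32$ ($t{\left(T \right)} = 2 + 6 \left(5 + 0\right) = 2 + 6 \cdot 5 = 2 + 30 = 32$)
$\left(-961 + t{\left(N{\left(5 \right)} \right)}\right) + y{\left(46,45 \right)} = \left(-961 + 32\right) - 92 = -929 - 92 = -1021$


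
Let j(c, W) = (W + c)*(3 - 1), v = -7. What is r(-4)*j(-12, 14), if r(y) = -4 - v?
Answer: 12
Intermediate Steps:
j(c, W) = 2*W + 2*c (j(c, W) = (W + c)*2 = 2*W + 2*c)
r(y) = 3 (r(y) = -4 - 1*(-7) = -4 + 7 = 3)
r(-4)*j(-12, 14) = 3*(2*14 + 2*(-12)) = 3*(28 - 24) = 3*4 = 12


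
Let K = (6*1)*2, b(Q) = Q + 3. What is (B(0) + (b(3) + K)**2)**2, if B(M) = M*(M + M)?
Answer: 104976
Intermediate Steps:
b(Q) = 3 + Q
B(M) = 2*M**2 (B(M) = M*(2*M) = 2*M**2)
K = 12 (K = 6*2 = 12)
(B(0) + (b(3) + K)**2)**2 = (2*0**2 + ((3 + 3) + 12)**2)**2 = (2*0 + (6 + 12)**2)**2 = (0 + 18**2)**2 = (0 + 324)**2 = 324**2 = 104976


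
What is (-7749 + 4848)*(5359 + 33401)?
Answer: -112442760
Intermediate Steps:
(-7749 + 4848)*(5359 + 33401) = -2901*38760 = -112442760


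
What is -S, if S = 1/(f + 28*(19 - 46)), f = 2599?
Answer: -1/1843 ≈ -0.00054259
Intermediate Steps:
S = 1/1843 (S = 1/(2599 + 28*(19 - 46)) = 1/(2599 + 28*(-27)) = 1/(2599 - 756) = 1/1843 ≈ 0.00054259)
-S = -1*1/1843 = -1/1843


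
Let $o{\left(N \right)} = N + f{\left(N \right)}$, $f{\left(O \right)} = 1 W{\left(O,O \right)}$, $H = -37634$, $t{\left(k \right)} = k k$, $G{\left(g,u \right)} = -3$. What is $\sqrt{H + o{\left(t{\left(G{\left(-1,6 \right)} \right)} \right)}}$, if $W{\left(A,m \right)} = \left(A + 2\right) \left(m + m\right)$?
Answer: $i \sqrt{37427} \approx 193.46 i$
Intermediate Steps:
$t{\left(k \right)} = k^{2}$
$W{\left(A,m \right)} = 2 m \left(2 + A\right)$ ($W{\left(A,m \right)} = \left(2 + A\right) 2 m = 2 m \left(2 + A\right)$)
$f{\left(O \right)} = 2 O \left(2 + O\right)$ ($f{\left(O \right)} = 1 \cdot 2 O \left(2 + O\right) = 2 O \left(2 + O\right)$)
$o{\left(N \right)} = N + 2 N \left(2 + N\right)$
$\sqrt{H + o{\left(t{\left(G{\left(-1,6 \right)} \right)} \right)}} = \sqrt{-37634 + \left(-3\right)^{2} \left(5 + 2 \left(-3\right)^{2}\right)} = \sqrt{-37634 + 9 \left(5 + 2 \cdot 9\right)} = \sqrt{-37634 + 9 \left(5 + 18\right)} = \sqrt{-37634 + 9 \cdot 23} = \sqrt{-37634 + 207} = \sqrt{-37427} = i \sqrt{37427}$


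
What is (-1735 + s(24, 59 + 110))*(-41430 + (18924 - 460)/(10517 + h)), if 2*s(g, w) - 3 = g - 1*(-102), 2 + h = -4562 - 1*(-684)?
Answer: 459308061043/6637 ≈ 6.9204e+7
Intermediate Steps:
h = -3880 (h = -2 + (-4562 - 1*(-684)) = -2 + (-4562 + 684) = -2 - 3878 = -3880)
s(g, w) = 105/2 + g/2 (s(g, w) = 3/2 + (g - 1*(-102))/2 = 3/2 + (g + 102)/2 = 3/2 + (102 + g)/2 = 3/2 + (51 + g/2) = 105/2 + g/2)
(-1735 + s(24, 59 + 110))*(-41430 + (18924 - 460)/(10517 + h)) = (-1735 + (105/2 + (1/2)*24))*(-41430 + (18924 - 460)/(10517 - 3880)) = (-1735 + (105/2 + 12))*(-41430 + 18464/6637) = (-1735 + 129/2)*(-41430 + 18464*(1/6637)) = -3341*(-41430 + 18464/6637)/2 = -3341/2*(-274952446/6637) = 459308061043/6637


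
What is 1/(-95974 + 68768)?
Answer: -1/27206 ≈ -3.6757e-5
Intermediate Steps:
1/(-95974 + 68768) = 1/(-27206) = -1/27206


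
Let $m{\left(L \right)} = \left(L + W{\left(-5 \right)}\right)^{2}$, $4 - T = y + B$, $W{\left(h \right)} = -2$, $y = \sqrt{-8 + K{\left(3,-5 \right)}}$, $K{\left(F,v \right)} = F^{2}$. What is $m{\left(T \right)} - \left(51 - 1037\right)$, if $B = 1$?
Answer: $986$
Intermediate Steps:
$y = 1$ ($y = \sqrt{-8 + 3^{2}} = \sqrt{-8 + 9} = \sqrt{1} = 1$)
$T = 2$ ($T = 4 - \left(1 + 1\right) = 4 - 2 = 2$)
$m{\left(L \right)} = \left(-2 + L\right)^{2}$ ($m{\left(L \right)} = \left(L - 2\right)^{2} = \left(-2 + L\right)^{2}$)
$m{\left(T \right)} - \left(51 - 1037\right) = \left(-2 + 2\right)^{2} - \left(51 - 1037\right) = 0^{2} - \left(51 - 1037\right) = 0 - -986 = 0 + 986 = 986$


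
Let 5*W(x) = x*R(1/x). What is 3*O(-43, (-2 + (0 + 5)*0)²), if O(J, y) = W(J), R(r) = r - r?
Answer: 0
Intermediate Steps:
R(r) = 0
W(x) = 0 (W(x) = (x*0)/5 = (⅕)*0 = 0)
O(J, y) = 0
3*O(-43, (-2 + (0 + 5)*0)²) = 3*0 = 0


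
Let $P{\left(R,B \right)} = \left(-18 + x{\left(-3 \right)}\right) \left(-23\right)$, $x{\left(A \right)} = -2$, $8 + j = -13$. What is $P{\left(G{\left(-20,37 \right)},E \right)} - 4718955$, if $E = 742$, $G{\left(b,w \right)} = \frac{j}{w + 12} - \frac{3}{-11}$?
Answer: $-4718495$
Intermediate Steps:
$j = -21$ ($j = -8 - 13 = -21$)
$G{\left(b,w \right)} = \frac{3}{11} - \frac{21}{12 + w}$ ($G{\left(b,w \right)} = - \frac{21}{w + 12} - \frac{3}{-11} = - \frac{21}{12 + w} - - \frac{3}{11} = - \frac{21}{12 + w} + \frac{3}{11} = \frac{3}{11} - \frac{21}{12 + w}$)
$P{\left(R,B \right)} = 460$ ($P{\left(R,B \right)} = \left(-18 - 2\right) \left(-23\right) = \left(-20\right) \left(-23\right) = 460$)
$P{\left(G{\left(-20,37 \right)},E \right)} - 4718955 = 460 - 4718955 = -4718495$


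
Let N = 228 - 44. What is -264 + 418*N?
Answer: 76648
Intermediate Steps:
N = 184
-264 + 418*N = -264 + 418*184 = -264 + 76912 = 76648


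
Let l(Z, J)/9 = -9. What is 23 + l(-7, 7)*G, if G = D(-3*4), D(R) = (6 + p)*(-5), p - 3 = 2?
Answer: 4478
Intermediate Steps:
p = 5 (p = 3 + 2 = 5)
l(Z, J) = -81 (l(Z, J) = 9*(-9) = -81)
D(R) = -55 (D(R) = (6 + 5)*(-5) = 11*(-5) = -55)
G = -55
23 + l(-7, 7)*G = 23 - 81*(-55) = 23 + 4455 = 4478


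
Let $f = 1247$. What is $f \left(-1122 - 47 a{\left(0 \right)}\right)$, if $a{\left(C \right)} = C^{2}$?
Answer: $-1399134$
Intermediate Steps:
$f \left(-1122 - 47 a{\left(0 \right)}\right) = 1247 \left(-1122 - 47 \cdot 0^{2}\right) = 1247 \left(-1122 - 0\right) = 1247 \left(-1122 + 0\right) = 1247 \left(-1122\right) = -1399134$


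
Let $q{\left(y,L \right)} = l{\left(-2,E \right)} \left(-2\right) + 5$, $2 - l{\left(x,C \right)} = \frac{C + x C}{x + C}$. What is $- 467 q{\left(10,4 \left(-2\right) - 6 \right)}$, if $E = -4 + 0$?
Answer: $\frac{467}{3} \approx 155.67$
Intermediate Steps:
$E = -4$
$l{\left(x,C \right)} = 2 - \frac{C + C x}{C + x}$ ($l{\left(x,C \right)} = 2 - \frac{C + x C}{x + C} = 2 - \frac{C + C x}{C + x}$)
$q{\left(y,L \right)} = - \frac{1}{3}$ ($q{\left(y,L \right)} = \frac{-4 + 2 \left(-2\right) - \left(-4\right) \left(-2\right)}{-4 - 2} \left(-2\right) + 5 = \frac{-4 - 4 - 8}{-6} \left(-2\right) + 5 = \left(- \frac{1}{6}\right) \left(-16\right) \left(-2\right) + 5 = \frac{8}{3} \left(-2\right) + 5 = - \frac{16}{3} + 5 = - \frac{1}{3}$)
$- 467 q{\left(10,4 \left(-2\right) - 6 \right)} = \left(-467\right) \left(- \frac{1}{3}\right) = \frac{467}{3}$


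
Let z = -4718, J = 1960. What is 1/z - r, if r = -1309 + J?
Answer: -3071419/4718 ≈ -651.00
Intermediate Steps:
r = 651 (r = -1309 + 1960 = 651)
1/z - r = 1/(-4718) - 1*651 = -1/4718 - 651 = -3071419/4718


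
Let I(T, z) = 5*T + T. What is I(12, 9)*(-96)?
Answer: -6912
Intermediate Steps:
I(T, z) = 6*T
I(12, 9)*(-96) = (6*12)*(-96) = 72*(-96) = -6912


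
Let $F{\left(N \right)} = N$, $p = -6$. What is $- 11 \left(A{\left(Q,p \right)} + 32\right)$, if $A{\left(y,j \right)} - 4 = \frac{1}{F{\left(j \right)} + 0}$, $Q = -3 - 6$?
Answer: $- \frac{2365}{6} \approx -394.17$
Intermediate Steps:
$Q = -9$ ($Q = -3 - 6 = -9$)
$A{\left(y,j \right)} = 4 + \frac{1}{j}$ ($A{\left(y,j \right)} = 4 + \frac{1}{j + 0} = 4 + \frac{1}{j}$)
$- 11 \left(A{\left(Q,p \right)} + 32\right) = - 11 \left(\left(4 + \frac{1}{-6}\right) + 32\right) = - 11 \left(\left(4 - \frac{1}{6}\right) + 32\right) = - 11 \left(\frac{23}{6} + 32\right) = \left(-11\right) \frac{215}{6} = - \frac{2365}{6}$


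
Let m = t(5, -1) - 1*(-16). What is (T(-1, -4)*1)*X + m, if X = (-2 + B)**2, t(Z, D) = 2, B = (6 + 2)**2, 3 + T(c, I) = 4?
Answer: 3862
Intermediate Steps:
T(c, I) = 1 (T(c, I) = -3 + 4 = 1)
B = 64 (B = 8**2 = 64)
m = 18 (m = 2 - 1*(-16) = 2 + 16 = 18)
X = 3844 (X = (-2 + 64)**2 = 62**2 = 3844)
(T(-1, -4)*1)*X + m = (1*1)*3844 + 18 = 1*3844 + 18 = 3844 + 18 = 3862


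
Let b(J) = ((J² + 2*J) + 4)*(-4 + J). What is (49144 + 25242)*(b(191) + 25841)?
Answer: 514748888420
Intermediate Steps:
b(J) = (-4 + J)*(4 + J² + 2*J) (b(J) = (4 + J² + 2*J)*(-4 + J) = (-4 + J)*(4 + J² + 2*J))
(49144 + 25242)*(b(191) + 25841) = (49144 + 25242)*((-16 + 191³ - 4*191 - 2*191²) + 25841) = 74386*((-16 + 6967871 - 764 - 2*36481) + 25841) = 74386*((-16 + 6967871 - 764 - 72962) + 25841) = 74386*(6894129 + 25841) = 74386*6919970 = 514748888420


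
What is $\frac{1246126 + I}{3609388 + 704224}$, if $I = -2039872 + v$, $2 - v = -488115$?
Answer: $- \frac{305629}{4313612} \approx -0.070852$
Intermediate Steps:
$v = 488117$ ($v = 2 - -488115 = 2 + 488115 = 488117$)
$I = -1551755$ ($I = -2039872 + 488117 = -1551755$)
$\frac{1246126 + I}{3609388 + 704224} = \frac{1246126 - 1551755}{3609388 + 704224} = - \frac{305629}{4313612}$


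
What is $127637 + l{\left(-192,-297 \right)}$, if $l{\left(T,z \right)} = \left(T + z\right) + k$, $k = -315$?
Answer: $126833$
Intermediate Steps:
$l{\left(T,z \right)} = -315 + T + z$ ($l{\left(T,z \right)} = \left(T + z\right) - 315 = -315 + T + z$)
$127637 + l{\left(-192,-297 \right)} = 127637 - 804 = 126833$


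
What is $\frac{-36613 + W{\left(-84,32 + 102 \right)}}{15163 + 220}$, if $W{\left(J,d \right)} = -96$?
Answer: $- \frac{36709}{15383} \approx -2.3863$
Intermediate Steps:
$\frac{-36613 + W{\left(-84,32 + 102 \right)}}{15163 + 220} = \frac{-36613 - 96}{15163 + 220} = - \frac{36709}{15383}$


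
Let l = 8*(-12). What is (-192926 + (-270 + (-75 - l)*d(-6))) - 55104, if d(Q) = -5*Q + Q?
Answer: -247796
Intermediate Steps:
d(Q) = -4*Q
l = -96
(-192926 + (-270 + (-75 - l)*d(-6))) - 55104 = (-192926 + (-270 + (-75 - 1*(-96))*(-4*(-6)))) - 55104 = (-192926 + (-270 + (-75 + 96)*24)) - 55104 = (-192926 + (-270 + 21*24)) - 55104 = (-192926 + (-270 + 504)) - 55104 = (-192926 + 234) - 55104 = -192692 - 55104 = -247796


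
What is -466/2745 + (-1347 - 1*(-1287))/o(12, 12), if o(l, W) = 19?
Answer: -173554/52155 ≈ -3.3277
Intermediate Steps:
-466/2745 + (-1347 - 1*(-1287))/o(12, 12) = -466/2745 + (-1347 - 1*(-1287))/19 = -466*1/2745 + (-1347 + 1287)*(1/19) = -466/2745 - 60*1/19 = -466/2745 - 60/19 = -173554/52155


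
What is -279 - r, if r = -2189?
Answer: 1910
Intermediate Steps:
-279 - r = -279 - 1*(-2189) = -279 + 2189 = 1910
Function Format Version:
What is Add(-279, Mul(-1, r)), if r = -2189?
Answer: 1910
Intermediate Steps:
Add(-279, Mul(-1, r)) = Add(-279, Mul(-1, -2189)) = Add(-279, 2189) = 1910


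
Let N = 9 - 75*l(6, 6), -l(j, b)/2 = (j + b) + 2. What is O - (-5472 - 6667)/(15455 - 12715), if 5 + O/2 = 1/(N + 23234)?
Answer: -386754043/69439820 ≈ -5.5696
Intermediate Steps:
l(j, b) = -4 - 2*b - 2*j (l(j, b) = -2*((j + b) + 2) = -2*((b + j) + 2) = -2*(2 + b + j) = -4 - 2*b - 2*j)
N = 2109 (N = 9 - 75*(-4 - 2*6 - 2*6) = 9 - 75*(-4 - 12 - 12) = 9 - 75*(-28) = 9 + 2100 = 2109)
O = -253428/25343 (O = -10 + 2/(2109 + 23234) = -10 + 2/25343 = -253428/25343 ≈ -9.9999)
O - (-5472 - 6667)/(15455 - 12715) = -253428/25343 - (-5472 - 6667)/(15455 - 12715) = -253428/25343 - (-12139)/2740 = -253428/25343 - 1*(-12139/2740) = -253428/25343 + 12139/2740 = -386754043/69439820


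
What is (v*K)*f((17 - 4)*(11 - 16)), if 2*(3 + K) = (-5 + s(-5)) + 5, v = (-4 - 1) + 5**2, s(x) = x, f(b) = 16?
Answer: -1760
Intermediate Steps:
v = 20 (v = -5 + 25 = 20)
K = -11/2 (K = -3 + ((-5 - 5) + 5)/2 = -3 + (-10 + 5)/2 = -3 + (1/2)*(-5) = -3 - 5/2 = -11/2 ≈ -5.5000)
(v*K)*f((17 - 4)*(11 - 16)) = (20*(-11/2))*16 = -110*16 = -1760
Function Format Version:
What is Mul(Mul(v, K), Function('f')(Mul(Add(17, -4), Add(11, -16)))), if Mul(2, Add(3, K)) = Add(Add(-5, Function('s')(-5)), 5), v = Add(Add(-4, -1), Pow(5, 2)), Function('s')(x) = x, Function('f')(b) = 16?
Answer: -1760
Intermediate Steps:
v = 20 (v = Add(-5, 25) = 20)
K = Rational(-11, 2) (K = Add(-3, Mul(Rational(1, 2), Add(Add(-5, -5), 5))) = Add(-3, Mul(Rational(1, 2), Add(-10, 5))) = Add(-3, Mul(Rational(1, 2), -5)) = Add(-3, Rational(-5, 2)) = Rational(-11, 2) ≈ -5.5000)
Mul(Mul(v, K), Function('f')(Mul(Add(17, -4), Add(11, -16)))) = Mul(Mul(20, Rational(-11, 2)), 16) = Mul(-110, 16) = -1760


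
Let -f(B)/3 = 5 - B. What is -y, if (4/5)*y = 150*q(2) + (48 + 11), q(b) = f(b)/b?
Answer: 770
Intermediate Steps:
f(B) = -15 + 3*B (f(B) = -3*(5 - B) = -15 + 3*B)
q(b) = (-15 + 3*b)/b
y = -770 (y = 5*(150*(3 - 15/2) + (48 + 11))/4 = 5*(150*(3 - 15*½) + 59)/4 = 5*(150*(3 - 15/2) + 59)/4 = 5*(150*(-9/2) + 59)/4 = 5*(-675 + 59)/4 = (5/4)*(-616) = -770)
-y = -1*(-770) = 770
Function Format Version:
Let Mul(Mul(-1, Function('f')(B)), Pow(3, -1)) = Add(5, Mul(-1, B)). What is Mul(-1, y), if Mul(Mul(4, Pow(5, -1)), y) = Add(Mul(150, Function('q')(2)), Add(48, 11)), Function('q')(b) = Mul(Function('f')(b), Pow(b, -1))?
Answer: 770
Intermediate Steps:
Function('f')(B) = Add(-15, Mul(3, B)) (Function('f')(B) = Mul(-3, Add(5, Mul(-1, B))) = Add(-15, Mul(3, B)))
Function('q')(b) = Mul(Pow(b, -1), Add(-15, Mul(3, b))) (Function('q')(b) = Mul(Add(-15, Mul(3, b)), Pow(b, -1)) = Mul(Pow(b, -1), Add(-15, Mul(3, b))))
y = -770 (y = Mul(Rational(5, 4), Add(Mul(150, Add(3, Mul(-15, Pow(2, -1)))), Add(48, 11))) = Mul(Rational(5, 4), Add(Mul(150, Add(3, Mul(-15, Rational(1, 2)))), 59)) = Mul(Rational(5, 4), Add(Mul(150, Add(3, Rational(-15, 2))), 59)) = Mul(Rational(5, 4), Add(Mul(150, Rational(-9, 2)), 59)) = Mul(Rational(5, 4), Add(-675, 59)) = Mul(Rational(5, 4), -616) = -770)
Mul(-1, y) = Mul(-1, -770) = 770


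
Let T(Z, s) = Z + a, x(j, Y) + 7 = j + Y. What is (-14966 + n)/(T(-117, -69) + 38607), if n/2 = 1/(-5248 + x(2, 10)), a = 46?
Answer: -19616685/50511062 ≈ -0.38836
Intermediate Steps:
x(j, Y) = -7 + Y + j (x(j, Y) = -7 + (j + Y) = -7 + (Y + j) = -7 + Y + j)
T(Z, s) = 46 + Z (T(Z, s) = Z + 46 = 46 + Z)
n = -2/5243 (n = 2/(-5248 + (-7 + 10 + 2)) = 2/(-5248 + 5) = 2/(-5243) = 2*(-1/5243) = -2/5243 ≈ -0.00038146)
(-14966 + n)/(T(-117, -69) + 38607) = (-14966 - 2/5243)/((46 - 117) + 38607) = -78466740/(5243*(-71 + 38607)) = -78466740/5243/38536 = -78466740/5243*1/38536 = -19616685/50511062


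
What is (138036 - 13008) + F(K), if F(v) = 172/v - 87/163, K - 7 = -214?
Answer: 4218523703/33741 ≈ 1.2503e+5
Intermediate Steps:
K = -207 (K = 7 - 214 = -207)
F(v) = -87/163 + 172/v (F(v) = 172/v - 87*1/163 = 172/v - 87/163 = -87/163 + 172/v)
(138036 - 13008) + F(K) = (138036 - 13008) + (-87/163 + 172/(-207)) = 125028 + (-87/163 + 172*(-1/207)) = 125028 + (-87/163 - 172/207) = 125028 - 46045/33741 = 4218523703/33741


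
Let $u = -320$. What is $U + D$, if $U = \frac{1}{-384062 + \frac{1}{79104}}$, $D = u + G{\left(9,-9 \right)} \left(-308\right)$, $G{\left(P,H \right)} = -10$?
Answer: $\frac{83851119554616}{30380840447} \approx 2760.0$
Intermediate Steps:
$D = 2760$ ($D = -320 - -3080 = -320 + 3080 = 2760$)
$U = - \frac{79104}{30380840447}$ ($U = \frac{1}{-384062 + \frac{1}{79104}} = \frac{1}{- \frac{30380840447}{79104}} = - \frac{79104}{30380840447} \approx -2.6037 \cdot 10^{-6}$)
$U + D = - \frac{79104}{30380840447} + 2760 = \frac{83851119554616}{30380840447}$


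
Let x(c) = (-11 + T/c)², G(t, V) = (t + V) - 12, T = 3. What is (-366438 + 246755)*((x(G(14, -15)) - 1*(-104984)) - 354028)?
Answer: 5034719122960/169 ≈ 2.9791e+10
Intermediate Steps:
G(t, V) = -12 + V + t (G(t, V) = (V + t) - 12 = -12 + V + t)
x(c) = (-11 + 3/c)²
(-366438 + 246755)*((x(G(14, -15)) - 1*(-104984)) - 354028) = (-366438 + 246755)*(((-3 + 11*(-12 - 15 + 14))²/(-12 - 15 + 14)² - 1*(-104984)) - 354028) = -119683*(((-3 + 11*(-13))²/(-13)² + 104984) - 354028) = -119683*(((-3 - 143)²/169 + 104984) - 354028) = -119683*(((1/169)*(-146)² + 104984) - 354028) = -119683*(((1/169)*21316 + 104984) - 354028) = -119683*((21316/169 + 104984) - 354028) = -119683*(17763612/169 - 354028) = -119683*(-42067120/169) = 5034719122960/169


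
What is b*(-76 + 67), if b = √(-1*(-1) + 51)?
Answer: -18*√13 ≈ -64.900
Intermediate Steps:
b = 2*√13 (b = √(1 + 51) = √52 = 2*√13 ≈ 7.2111)
b*(-76 + 67) = (2*√13)*(-76 + 67) = (2*√13)*(-9) = -18*√13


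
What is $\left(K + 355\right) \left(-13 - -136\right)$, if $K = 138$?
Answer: $60639$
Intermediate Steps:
$\left(K + 355\right) \left(-13 - -136\right) = \left(138 + 355\right) \left(-13 - -136\right) = 493 \left(-13 + 136\right) = 493 \cdot 123 = 60639$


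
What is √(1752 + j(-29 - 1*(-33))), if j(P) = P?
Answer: 2*√439 ≈ 41.905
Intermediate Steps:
√(1752 + j(-29 - 1*(-33))) = √(1752 + (-29 - 1*(-33))) = √(1752 + (-29 + 33)) = √(1752 + 4) = √1756 = 2*√439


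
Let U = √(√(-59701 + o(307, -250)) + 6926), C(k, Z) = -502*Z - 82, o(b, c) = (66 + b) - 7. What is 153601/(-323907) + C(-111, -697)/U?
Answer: -153601/323907 + 349812/√(6926 + I*√59335) ≈ 4200.9 - 73.859*I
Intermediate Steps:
o(b, c) = 59 + b
C(k, Z) = -82 - 502*Z
U = √(6926 + I*√59335) (U = √(√(-59701 + (59 + 307)) + 6926) = √(√(-59701 + 366) + 6926) = √(√(-59335) + 6926) = √(I*√59335 + 6926) = √(6926 + I*√59335) ≈ 83.235 + 1.463*I)
153601/(-323907) + C(-111, -697)/U = 153601/(-323907) + (-82 - 502*(-697))/(√(6926 + I*√59335)) = 153601*(-1/323907) + (-82 + 349894)/√(6926 + I*√59335) = -153601/323907 + 349812/√(6926 + I*√59335)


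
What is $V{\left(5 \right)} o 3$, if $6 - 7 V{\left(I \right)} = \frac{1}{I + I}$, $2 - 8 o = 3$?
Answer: $- \frac{177}{560} \approx -0.31607$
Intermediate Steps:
$o = - \frac{1}{8}$ ($o = \frac{1}{4} - \frac{3}{8} = - \frac{1}{8} \approx -0.125$)
$V{\left(I \right)} = \frac{6}{7} - \frac{1}{14 I}$ ($V{\left(I \right)} = \frac{6}{7} - \frac{1}{7 \left(I + I\right)} = \frac{6}{7} - \frac{1}{7 \cdot 2 I} = \frac{6}{7} - \frac{\frac{1}{2} \frac{1}{I}}{7} = \frac{6}{7} - \frac{1}{14 I}$)
$V{\left(5 \right)} o 3 = \frac{-1 + 12 \cdot 5}{14 \cdot 5} \left(- \frac{1}{8}\right) 3 = \frac{1}{14} \cdot \frac{1}{5} \left(-1 + 60\right) \left(- \frac{1}{8}\right) 3 = \frac{1}{14} \cdot \frac{1}{5} \cdot 59 \left(- \frac{1}{8}\right) 3 = \frac{59}{70} \left(- \frac{1}{8}\right) 3 = \left(- \frac{59}{560}\right) 3 = - \frac{177}{560}$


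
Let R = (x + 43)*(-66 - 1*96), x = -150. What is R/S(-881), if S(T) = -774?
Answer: -963/43 ≈ -22.395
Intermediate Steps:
R = 17334 (R = (-150 + 43)*(-66 - 1*96) = -107*(-66 - 96) = -107*(-162) = 17334)
R/S(-881) = 17334/(-774) = 17334*(-1/774) = -963/43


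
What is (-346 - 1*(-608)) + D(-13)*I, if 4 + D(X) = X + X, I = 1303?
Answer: -38828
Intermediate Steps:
D(X) = -4 + 2*X (D(X) = -4 + (X + X) = -4 + 2*X)
(-346 - 1*(-608)) + D(-13)*I = (-346 - 1*(-608)) + (-4 + 2*(-13))*1303 = (-346 + 608) + (-4 - 26)*1303 = 262 - 30*1303 = 262 - 39090 = -38828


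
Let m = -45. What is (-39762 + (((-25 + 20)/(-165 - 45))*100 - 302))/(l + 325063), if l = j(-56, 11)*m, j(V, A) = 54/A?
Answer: -9254234/75038523 ≈ -0.12333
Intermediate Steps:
l = -2430/11 (l = (54/11)*(-45) = -2430/11 ≈ -220.91)
(-39762 + (((-25 + 20)/(-165 - 45))*100 - 302))/(l + 325063) = (-39762 + (((-25 + 20)/(-165 - 45))*100 - 302))/(-2430/11 + 325063) = (-39762 + (-5/(-210)*100 - 302))/(3573263/11) = (-39762 + (-5*(-1/210)*100 - 302))*(11/3573263) = (-39762 + ((1/42)*100 - 302))*(11/3573263) = (-39762 + (50/21 - 302))*(11/3573263) = (-39762 - 6292/21)*(11/3573263) = -841294/21*11/3573263 = -9254234/75038523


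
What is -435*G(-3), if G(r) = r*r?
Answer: -3915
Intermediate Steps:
G(r) = r²
-435*G(-3) = -435*(-3)² = -435*9 = -3915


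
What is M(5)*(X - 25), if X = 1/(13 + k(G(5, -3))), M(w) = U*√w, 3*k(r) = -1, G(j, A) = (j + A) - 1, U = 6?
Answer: -2841*√5/19 ≈ -334.35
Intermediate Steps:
G(j, A) = -1 + A + j (G(j, A) = (A + j) - 1 = -1 + A + j)
k(r) = -⅓ (k(r) = (⅓)*(-1) = -⅓)
M(w) = 6*√w
X = 3/38 (X = 1/(13 - ⅓) = 1/(38/3) = 3/38 ≈ 0.078947)
M(5)*(X - 25) = (6*√5)*(3/38 - 25) = (6*√5)*(-947/38) = -2841*√5/19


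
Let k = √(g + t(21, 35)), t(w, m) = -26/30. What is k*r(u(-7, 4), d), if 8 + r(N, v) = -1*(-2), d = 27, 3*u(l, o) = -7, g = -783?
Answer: -2*I*√176370/5 ≈ -167.99*I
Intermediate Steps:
u(l, o) = -7/3 (u(l, o) = (⅓)*(-7) = -7/3)
t(w, m) = -13/15 (t(w, m) = -26*1/30 = -13/15)
r(N, v) = -6 (r(N, v) = -8 - 1*(-2) = -8 + 2 = -6)
k = I*√176370/15 (k = √(-783 - 13/15) = √(-11758/15) = I*√176370/15 ≈ 27.998*I)
k*r(u(-7, 4), d) = (I*√176370/15)*(-6) = -2*I*√176370/5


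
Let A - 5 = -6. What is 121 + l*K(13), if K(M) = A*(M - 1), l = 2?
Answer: 97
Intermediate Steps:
A = -1 (A = 5 - 6 = -1)
K(M) = 1 - M (K(M) = -(M - 1) = -(-1 + M) = 1 - M)
121 + l*K(13) = 121 + 2*(1 - 1*13) = 121 + 2*(1 - 13) = 121 + 2*(-12) = 121 - 24 = 97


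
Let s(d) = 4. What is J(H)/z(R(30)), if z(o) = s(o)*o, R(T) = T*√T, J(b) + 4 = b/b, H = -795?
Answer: -√30/1200 ≈ -0.0045644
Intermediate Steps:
J(b) = -3 (J(b) = -4 + b/b = -4 + 1 = -3)
R(T) = T^(3/2)
z(o) = 4*o
J(H)/z(R(30)) = -3*√30/3600 = -√30/1200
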